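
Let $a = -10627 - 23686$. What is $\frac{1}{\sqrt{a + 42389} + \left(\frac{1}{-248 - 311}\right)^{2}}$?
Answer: $- \frac{312481}{788575975415435} + \frac{195288750722 \sqrt{2019}}{788575975415435} \approx 0.011128$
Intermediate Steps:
$a = -34313$
$\frac{1}{\sqrt{a + 42389} + \left(\frac{1}{-248 - 311}\right)^{2}} = \frac{1}{\sqrt{-34313 + 42389} + \left(\frac{1}{-248 - 311}\right)^{2}} = \frac{1}{\sqrt{8076} + \left(\frac{1}{-559}\right)^{2}} = \frac{1}{2 \sqrt{2019} + \left(- \frac{1}{559}\right)^{2}} = \frac{1}{2 \sqrt{2019} + \frac{1}{312481}} = \frac{1}{\frac{1}{312481} + 2 \sqrt{2019}}$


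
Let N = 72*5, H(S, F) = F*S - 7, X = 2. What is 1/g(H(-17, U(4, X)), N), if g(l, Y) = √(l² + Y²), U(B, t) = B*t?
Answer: √150049/150049 ≈ 0.0025816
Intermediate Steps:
H(S, F) = -7 + F*S
N = 360
g(l, Y) = √(Y² + l²)
1/g(H(-17, U(4, X)), N) = 1/(√(360² + (-7 + (4*2)*(-17))²)) = 1/(√(129600 + (-7 + 8*(-17))²)) = 1/(√(129600 + (-7 - 136)²)) = 1/(√(129600 + (-143)²)) = 1/(√(129600 + 20449)) = 1/(√150049) = √150049/150049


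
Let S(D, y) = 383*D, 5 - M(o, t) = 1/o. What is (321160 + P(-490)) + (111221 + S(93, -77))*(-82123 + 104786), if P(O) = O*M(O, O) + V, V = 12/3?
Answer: 3328153633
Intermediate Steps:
M(o, t) = 5 - 1/o
V = 4 (V = 12*(1/3) = 4)
P(O) = 4 + O*(5 - 1/O) (P(O) = O*(5 - 1/O) + 4 = 4 + O*(5 - 1/O))
(321160 + P(-490)) + (111221 + S(93, -77))*(-82123 + 104786) = (321160 + (3 + 5*(-490))) + (111221 + 383*93)*(-82123 + 104786) = (321160 + (3 - 2450)) + (111221 + 35619)*22663 = (321160 - 2447) + 146840*22663 = 318713 + 3327834920 = 3328153633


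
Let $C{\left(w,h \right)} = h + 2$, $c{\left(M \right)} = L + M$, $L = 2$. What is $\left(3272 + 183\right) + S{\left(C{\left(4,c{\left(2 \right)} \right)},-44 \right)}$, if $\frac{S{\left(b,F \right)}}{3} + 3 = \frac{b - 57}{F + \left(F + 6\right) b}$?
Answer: $\frac{55145}{16} \approx 3446.6$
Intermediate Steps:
$c{\left(M \right)} = 2 + M$
$C{\left(w,h \right)} = 2 + h$
$S{\left(b,F \right)} = -9 + \frac{3 \left(-57 + b\right)}{F + b \left(6 + F\right)}$ ($S{\left(b,F \right)} = -9 + 3 \frac{b - 57}{F + \left(F + 6\right) b} = -9 + 3 \frac{-57 + b}{F + \left(6 + F\right) b} = -9 + 3 \frac{-57 + b}{F + b \left(6 + F\right)} = -9 + \frac{3 \left(-57 + b\right)}{F + b \left(6 + F\right)}$)
$\left(3272 + 183\right) + S{\left(C{\left(4,c{\left(2 \right)} \right)},-44 \right)} = \left(3272 + 183\right) + \frac{3 \left(-57 - 17 \left(2 + \left(2 + 2\right)\right) - -132 - - 132 \left(2 + \left(2 + 2\right)\right)\right)}{-44 + 6 \left(2 + \left(2 + 2\right)\right) - 44 \left(2 + \left(2 + 2\right)\right)} = 3455 + \frac{3 \left(-57 - 17 \left(2 + 4\right) + 132 - - 132 \left(2 + 4\right)\right)}{-44 + 6 \left(2 + 4\right) - 44 \left(2 + 4\right)} = 3455 + \frac{3 \left(-57 - 102 + 132 - \left(-132\right) 6\right)}{-44 + 6 \cdot 6 - 264} = 3455 + \frac{3 \left(-57 - 102 + 132 + 792\right)}{-44 + 36 - 264} = 3455 + 3 \frac{1}{-272} \cdot 765 = 3455 + 3 \left(- \frac{1}{272}\right) 765 = 3455 - \frac{135}{16} = \frac{55145}{16}$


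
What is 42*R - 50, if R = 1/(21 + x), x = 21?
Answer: -49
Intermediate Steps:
R = 1/42 (R = 1/(21 + 21) = 1/42 ≈ 0.023810)
42*R - 50 = 42*(1/42) - 50 = 1 - 50 = -49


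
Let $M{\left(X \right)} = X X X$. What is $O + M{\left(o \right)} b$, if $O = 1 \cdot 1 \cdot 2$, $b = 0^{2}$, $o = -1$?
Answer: $2$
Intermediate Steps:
$M{\left(X \right)} = X^{3}$ ($M{\left(X \right)} = X^{2} X = X^{3}$)
$b = 0$
$O = 2$ ($O = 1 \cdot 2 = 2$)
$O + M{\left(o \right)} b = 2 + \left(-1\right)^{3} \cdot 0 = 2 - 0 = 2 + 0 = 2$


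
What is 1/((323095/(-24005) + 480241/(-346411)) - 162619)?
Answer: -1663119211/270479473343059 ≈ -6.1488e-6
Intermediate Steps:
1/((323095/(-24005) + 480241/(-346411)) - 162619) = 1/((323095*(-1/24005) + 480241*(-1/346411)) - 162619) = 1/((-64619/4801 - 480241/346411) - 162619) = 1/(-24690369450/1663119211 - 162619) = 1/(-270479473343059/1663119211) = -1663119211/270479473343059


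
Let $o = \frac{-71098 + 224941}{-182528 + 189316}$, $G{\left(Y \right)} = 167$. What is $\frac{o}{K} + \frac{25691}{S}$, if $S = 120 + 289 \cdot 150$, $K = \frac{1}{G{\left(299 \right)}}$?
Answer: $\frac{24282524143}{6414660} \approx 3785.5$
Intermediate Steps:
$K = \frac{1}{167} \approx 0.005988$
$S = 43470$ ($S = 120 + 43350 = 43470$)
$o = \frac{153843}{6788} \approx 22.664$
$\frac{o}{K} + \frac{25691}{S} = \frac{153843 \frac{1}{\frac{1}{167}}}{6788} + \frac{25691}{43470} = \frac{153843}{6788} \cdot 167 + 25691 \cdot \frac{1}{43470} = \frac{25691781}{6788} + \frac{1117}{1890} = \frac{24282524143}{6414660}$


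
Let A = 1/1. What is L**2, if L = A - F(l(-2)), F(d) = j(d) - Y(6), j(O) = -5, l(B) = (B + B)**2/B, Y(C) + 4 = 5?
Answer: 49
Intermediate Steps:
Y(C) = 1 (Y(C) = -4 + 5 = 1)
l(B) = 4*B (l(B) = (2*B)**2/B = (4*B**2)/B = 4*B)
F(d) = -6 (F(d) = -5 - 1*1 = -5 - 1 = -6)
A = 1
L = 7 (L = 1 - 1*(-6) = 1 + 6 = 7)
L**2 = 7**2 = 49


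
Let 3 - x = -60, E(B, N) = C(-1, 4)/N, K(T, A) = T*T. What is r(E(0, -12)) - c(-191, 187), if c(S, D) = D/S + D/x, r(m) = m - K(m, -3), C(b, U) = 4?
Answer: -29284/12033 ≈ -2.4336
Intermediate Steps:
K(T, A) = T²
E(B, N) = 4/N
x = 63 (x = 3 - 1*(-60) = 3 + 60 = 63)
r(m) = m - m²
c(S, D) = D/63 + D/S (c(S, D) = D/S + D/63 = D/63 + D/S)
r(E(0, -12)) - c(-191, 187) = (4/(-12))*(1 - 4/(-12)) - ((1/63)*187 + 187/(-191)) = (4*(-1/12))*(1 - 4*(-1)/12) - (187/63 + 187*(-1/191)) = -(1 - 1*(-⅓))/3 - (187/63 - 187/191) = -(1 + ⅓)/3 - 1*23936/12033 = -⅓*4/3 - 23936/12033 = -4/9 - 23936/12033 = -29284/12033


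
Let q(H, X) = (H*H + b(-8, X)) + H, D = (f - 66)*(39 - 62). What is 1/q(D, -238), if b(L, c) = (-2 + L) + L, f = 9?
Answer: 1/1720014 ≈ 5.8139e-7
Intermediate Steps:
b(L, c) = -2 + 2*L
D = 1311 (D = (9 - 66)*(39 - 62) = -57*(-23) = 1311)
q(H, X) = -18 + H + H² (q(H, X) = (H*H + (-2 + 2*(-8))) + H = (H² + (-2 - 16)) + H = (H² - 18) + H = (-18 + H²) + H = -18 + H + H²)
1/q(D, -238) = 1/(-18 + 1311 + 1311²) = 1/(-18 + 1311 + 1718721) = 1/1720014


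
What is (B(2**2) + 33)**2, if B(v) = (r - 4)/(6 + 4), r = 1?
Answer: 106929/100 ≈ 1069.3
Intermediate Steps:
B(v) = -3/10 (B(v) = (1 - 4)/(6 + 4) = -3/10)
(B(2**2) + 33)**2 = (-3/10 + 33)**2 = (327/10)**2 = 106929/100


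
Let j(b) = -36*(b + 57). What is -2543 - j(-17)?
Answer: -1103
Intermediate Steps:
j(b) = -2052 - 36*b (j(b) = -36*(57 + b) = -2052 - 36*b)
-2543 - j(-17) = -2543 - (-2052 - 36*(-17)) = -2543 - (-2052 + 612) = -2543 - 1*(-1440) = -2543 + 1440 = -1103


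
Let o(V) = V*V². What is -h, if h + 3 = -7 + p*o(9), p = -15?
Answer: 10945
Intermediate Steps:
o(V) = V³
h = -10945 (h = -3 + (-7 - 15*9³) = -3 + (-7 - 15*729) = -3 + (-7 - 10935) = -3 - 10942 = -10945)
-h = -1*(-10945) = 10945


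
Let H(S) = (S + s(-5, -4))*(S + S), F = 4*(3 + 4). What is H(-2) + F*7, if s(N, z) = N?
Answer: 224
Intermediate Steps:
F = 28 (F = 4*7 = 28)
H(S) = 2*S*(-5 + S) (H(S) = (S - 5)*(S + S) = (-5 + S)*(2*S) = 2*S*(-5 + S))
H(-2) + F*7 = 2*(-2)*(-5 - 2) + 28*7 = 2*(-2)*(-7) + 196 = 28 + 196 = 224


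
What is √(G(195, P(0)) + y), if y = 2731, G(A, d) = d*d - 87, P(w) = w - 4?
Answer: 2*√665 ≈ 51.575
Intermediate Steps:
P(w) = -4 + w
G(A, d) = -87 + d² (G(A, d) = d² - 87 = -87 + d²)
√(G(195, P(0)) + y) = √((-87 + (-4 + 0)²) + 2731) = √((-87 + (-4)²) + 2731) = √((-87 + 16) + 2731) = √(-71 + 2731) = √2660 = 2*√665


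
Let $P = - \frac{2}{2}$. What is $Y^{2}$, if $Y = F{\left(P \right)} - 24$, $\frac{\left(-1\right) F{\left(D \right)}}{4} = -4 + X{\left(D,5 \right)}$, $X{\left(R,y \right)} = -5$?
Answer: $144$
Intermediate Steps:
$P = -1$ ($P = \left(-2\right) \frac{1}{2} = -1$)
$F{\left(D \right)} = 36$ ($F{\left(D \right)} = - 4 \left(-4 - 5\right) = \left(-4\right) \left(-9\right) = 36$)
$Y = 12$ ($Y = 36 - 24 = 12$)
$Y^{2} = 12^{2} = 144$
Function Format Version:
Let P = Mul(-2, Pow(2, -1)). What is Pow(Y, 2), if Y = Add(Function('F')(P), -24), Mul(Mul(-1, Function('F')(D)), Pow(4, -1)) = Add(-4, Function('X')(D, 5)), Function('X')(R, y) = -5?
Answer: 144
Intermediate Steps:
P = -1 (P = Mul(-2, Rational(1, 2)) = -1)
Function('F')(D) = 36 (Function('F')(D) = Mul(-4, Add(-4, -5)) = Mul(-4, -9) = 36)
Y = 12 (Y = Add(36, -24) = 12)
Pow(Y, 2) = Pow(12, 2) = 144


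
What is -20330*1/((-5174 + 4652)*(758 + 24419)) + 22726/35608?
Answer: 74849489171/116993591388 ≈ 0.63977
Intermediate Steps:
-20330*1/((-5174 + 4652)*(758 + 24419)) + 22726/35608 = -20330/(25177*(-522)) + 22726*(1/35608) = -20330/(-13142394) + 11363/17804 = -20330*(-1/13142394) + 11363/17804 = 10165/6571197 + 11363/17804 = 74849489171/116993591388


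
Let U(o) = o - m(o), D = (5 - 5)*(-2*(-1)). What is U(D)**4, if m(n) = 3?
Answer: 81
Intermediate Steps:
D = 0 (D = 0*2 = 0)
U(o) = -3 + o (U(o) = o - 1*3 = o - 3 = -3 + o)
U(D)**4 = (-3 + 0)**4 = (-3)**4 = 81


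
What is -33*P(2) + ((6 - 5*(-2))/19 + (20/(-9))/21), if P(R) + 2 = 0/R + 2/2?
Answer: 121147/3591 ≈ 33.736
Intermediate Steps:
P(R) = -1 (P(R) = -2 + (0/R + 2/2) = -2 + (0 + 2*(½)) = -2 + (0 + 1) = -2 + 1 = -1)
-33*P(2) + ((6 - 5*(-2))/19 + (20/(-9))/21) = -33*(-1) + ((6 - 5*(-2))/19 + (20/(-9))/21) = 33 + ((6 + 10)*(1/19) + (20*(-⅑))*(1/21)) = 33 + (16*(1/19) - 20/9*1/21) = 33 + (16/19 - 20/189) = 33 + 2644/3591 = 121147/3591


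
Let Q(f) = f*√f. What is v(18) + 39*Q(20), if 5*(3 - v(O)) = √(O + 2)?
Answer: 3 + 7798*√5/5 ≈ 3490.4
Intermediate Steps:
Q(f) = f^(3/2)
v(O) = 3 - √(2 + O)/5 (v(O) = 3 - √(O + 2)/5 = 3 - √(2 + O)/5)
v(18) + 39*Q(20) = (3 - √(2 + 18)/5) + 39*20^(3/2) = (3 - 2*√5/5) + 39*(40*√5) = (3 - 2*√5/5) + 1560*√5 = 3 + 7798*√5/5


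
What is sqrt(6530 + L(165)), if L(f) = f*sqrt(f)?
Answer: sqrt(6530 + 165*sqrt(165)) ≈ 93.002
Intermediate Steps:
L(f) = f**(3/2)
sqrt(6530 + L(165)) = sqrt(6530 + 165**(3/2)) = sqrt(6530 + 165*sqrt(165))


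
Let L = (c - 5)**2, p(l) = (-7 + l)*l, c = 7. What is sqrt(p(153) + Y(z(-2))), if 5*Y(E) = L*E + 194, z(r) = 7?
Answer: 2*sqrt(139890)/5 ≈ 149.61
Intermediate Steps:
p(l) = l*(-7 + l)
L = 4 (L = (7 - 5)**2 = 2**2 = 4)
Y(E) = 194/5 + 4*E/5 (Y(E) = (4*E + 194)/5 = (194 + 4*E)/5 = 194/5 + 4*E/5)
sqrt(p(153) + Y(z(-2))) = sqrt(153*(-7 + 153) + (194/5 + (4/5)*7)) = sqrt(153*146 + (194/5 + 28/5)) = sqrt(22338 + 222/5) = sqrt(111912/5) = 2*sqrt(139890)/5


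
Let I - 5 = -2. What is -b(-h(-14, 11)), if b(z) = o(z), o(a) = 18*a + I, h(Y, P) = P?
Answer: 195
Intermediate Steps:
I = 3 (I = 5 - 2 = 3)
o(a) = 3 + 18*a (o(a) = 18*a + 3 = 3 + 18*a)
b(z) = 3 + 18*z
-b(-h(-14, 11)) = -(3 + 18*(-1*11)) = -(3 + 18*(-11)) = -(3 - 198) = -1*(-195) = 195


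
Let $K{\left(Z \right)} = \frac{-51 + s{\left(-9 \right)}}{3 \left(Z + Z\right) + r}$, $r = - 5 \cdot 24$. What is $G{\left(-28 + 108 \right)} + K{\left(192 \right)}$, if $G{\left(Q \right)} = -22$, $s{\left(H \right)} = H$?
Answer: $- \frac{1897}{86} \approx -22.058$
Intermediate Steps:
$r = -120$ ($r = \left(-1\right) 120 = -120$)
$K{\left(Z \right)} = - \frac{60}{-120 + 6 Z}$ ($K{\left(Z \right)} = \frac{-51 - 9}{3 \left(Z + Z\right) - 120} = - \frac{60}{3 \cdot 2 Z - 120} = - \frac{60}{6 Z - 120} = - \frac{60}{-120 + 6 Z}$)
$G{\left(-28 + 108 \right)} + K{\left(192 \right)} = -22 - \frac{10}{-20 + 192} = -22 - \frac{10}{172} = -22 - \frac{5}{86} = - \frac{1897}{86}$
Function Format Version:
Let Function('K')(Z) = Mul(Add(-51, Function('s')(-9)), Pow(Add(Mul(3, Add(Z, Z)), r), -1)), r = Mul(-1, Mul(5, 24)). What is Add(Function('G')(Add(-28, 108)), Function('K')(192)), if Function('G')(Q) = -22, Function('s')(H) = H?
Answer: Rational(-1897, 86) ≈ -22.058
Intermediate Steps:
r = -120 (r = Mul(-1, 120) = -120)
Function('K')(Z) = Mul(-60, Pow(Add(-120, Mul(6, Z)), -1)) (Function('K')(Z) = Mul(Add(-51, -9), Pow(Add(Mul(3, Add(Z, Z)), -120), -1)) = Mul(-60, Pow(Add(Mul(3, Mul(2, Z)), -120), -1)) = Mul(-60, Pow(Add(Mul(6, Z), -120), -1)) = Mul(-60, Pow(Add(-120, Mul(6, Z)), -1)))
Add(Function('G')(Add(-28, 108)), Function('K')(192)) = Add(-22, Mul(-10, Pow(Add(-20, 192), -1))) = Add(-22, Mul(-10, Pow(172, -1))) = Add(-22, Mul(-10, Rational(1, 172))) = Add(-22, Rational(-5, 86)) = Rational(-1897, 86)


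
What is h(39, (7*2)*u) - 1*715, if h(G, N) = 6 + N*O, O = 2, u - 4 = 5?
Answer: -457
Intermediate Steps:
u = 9 (u = 4 + 5 = 9)
h(G, N) = 6 + 2*N (h(G, N) = 6 + N*2 = 6 + 2*N)
h(39, (7*2)*u) - 1*715 = (6 + 2*((7*2)*9)) - 1*715 = (6 + 2*(14*9)) - 715 = (6 + 2*126) - 715 = (6 + 252) - 715 = 258 - 715 = -457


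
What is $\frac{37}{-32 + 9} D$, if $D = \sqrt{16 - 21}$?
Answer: $- \frac{37 i \sqrt{5}}{23} \approx - 3.5972 i$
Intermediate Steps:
$D = i \sqrt{5}$ ($D = \sqrt{-5} = i \sqrt{5} \approx 2.2361 i$)
$\frac{37}{-32 + 9} D = \frac{37}{-32 + 9} i \sqrt{5} = \frac{37}{-23} i \sqrt{5} = 37 \left(- \frac{1}{23}\right) i \sqrt{5} = - \frac{37 i \sqrt{5}}{23}$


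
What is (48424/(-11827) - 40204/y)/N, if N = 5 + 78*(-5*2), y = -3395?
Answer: -311093228/31118315375 ≈ -0.0099971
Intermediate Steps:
N = -775 (N = 5 + 78*(-10) = 5 - 780 = -775)
(48424/(-11827) - 40204/y)/N = (48424/(-11827) - 40204/(-3395))/(-775) = (48424*(-1/11827) - 40204*(-1/3395))*(-1/775) = (-48424/11827 + 40204/3395)*(-1/775) = (311093228/40152665)*(-1/775) = -311093228/31118315375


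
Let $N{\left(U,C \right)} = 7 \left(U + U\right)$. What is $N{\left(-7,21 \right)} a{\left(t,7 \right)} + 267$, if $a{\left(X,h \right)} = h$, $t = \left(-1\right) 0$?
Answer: $-419$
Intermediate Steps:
$t = 0$
$N{\left(U,C \right)} = 14 U$ ($N{\left(U,C \right)} = 7 \cdot 2 U = 14 U$)
$N{\left(-7,21 \right)} a{\left(t,7 \right)} + 267 = 14 \left(-7\right) 7 + 267 = \left(-98\right) 7 + 267 = -686 + 267 = -419$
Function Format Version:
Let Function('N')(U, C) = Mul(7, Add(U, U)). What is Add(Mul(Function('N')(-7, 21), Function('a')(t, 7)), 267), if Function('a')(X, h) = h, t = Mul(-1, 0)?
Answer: -419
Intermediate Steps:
t = 0
Function('N')(U, C) = Mul(14, U) (Function('N')(U, C) = Mul(7, Mul(2, U)) = Mul(14, U))
Add(Mul(Function('N')(-7, 21), Function('a')(t, 7)), 267) = Add(Mul(Mul(14, -7), 7), 267) = Add(Mul(-98, 7), 267) = Add(-686, 267) = -419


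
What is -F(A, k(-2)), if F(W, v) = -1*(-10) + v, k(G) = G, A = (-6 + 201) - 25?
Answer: -8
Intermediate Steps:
A = 170 (A = 195 - 25 = 170)
F(W, v) = 10 + v
-F(A, k(-2)) = -(10 - 2) = -1*8 = -8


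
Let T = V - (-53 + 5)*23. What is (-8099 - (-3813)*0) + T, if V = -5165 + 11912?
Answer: -248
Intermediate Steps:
V = 6747
T = 7851 (T = 6747 - (-53 + 5)*23 = 6747 - (-48)*23 = 6747 - 1*(-1104) = 6747 + 1104 = 7851)
(-8099 - (-3813)*0) + T = (-8099 - (-3813)*0) + 7851 = (-8099 - 1*0) + 7851 = (-8099 + 0) + 7851 = -8099 + 7851 = -248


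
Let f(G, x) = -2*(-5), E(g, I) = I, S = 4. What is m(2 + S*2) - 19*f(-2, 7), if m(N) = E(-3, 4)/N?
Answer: -948/5 ≈ -189.60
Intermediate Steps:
f(G, x) = 10
m(N) = 4/N
m(2 + S*2) - 19*f(-2, 7) = 4/(2 + 4*2) - 19*10 = 4/(2 + 8) - 190 = 4/10 - 190 = 4*(1/10) - 190 = 2/5 - 190 = -948/5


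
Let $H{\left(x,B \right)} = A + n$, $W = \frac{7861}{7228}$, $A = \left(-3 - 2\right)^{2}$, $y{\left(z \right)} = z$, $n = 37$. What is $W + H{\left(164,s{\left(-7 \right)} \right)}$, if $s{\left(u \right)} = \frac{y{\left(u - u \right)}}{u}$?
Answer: $\frac{455997}{7228} \approx 63.088$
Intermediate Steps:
$A = 25$ ($A = \left(-5\right)^{2} = 25$)
$s{\left(u \right)} = 0$ ($s{\left(u \right)} = \frac{u - u}{u} = \frac{0}{u} = 0$)
$W = \frac{7861}{7228}$ ($W = 7861 \cdot \frac{1}{7228} = \frac{7861}{7228} \approx 1.0876$)
$H{\left(x,B \right)} = 62$ ($H{\left(x,B \right)} = 25 + 37 = 62$)
$W + H{\left(164,s{\left(-7 \right)} \right)} = \frac{7861}{7228} + 62 = \frac{455997}{7228}$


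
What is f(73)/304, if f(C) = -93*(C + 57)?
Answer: -6045/152 ≈ -39.770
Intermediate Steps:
f(C) = -5301 - 93*C (f(C) = -93*(57 + C) = -5301 - 93*C)
f(73)/304 = (-5301 - 93*73)/304 = (-5301 - 6789)*(1/304) = -12090*1/304 = -6045/152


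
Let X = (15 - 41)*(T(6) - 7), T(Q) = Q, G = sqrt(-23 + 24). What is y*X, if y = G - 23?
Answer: -572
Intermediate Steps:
G = 1 (G = sqrt(1) = 1)
X = 26 (X = (15 - 41)*(6 - 7) = -26*(-1) = 26)
y = -22 (y = 1 - 23 = -22)
y*X = -22*26 = -572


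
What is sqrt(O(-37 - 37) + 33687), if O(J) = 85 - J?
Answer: sqrt(33846) ≈ 183.97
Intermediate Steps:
sqrt(O(-37 - 37) + 33687) = sqrt((85 - (-37 - 37)) + 33687) = sqrt((85 - 1*(-74)) + 33687) = sqrt((85 + 74) + 33687) = sqrt(159 + 33687) = sqrt(33846)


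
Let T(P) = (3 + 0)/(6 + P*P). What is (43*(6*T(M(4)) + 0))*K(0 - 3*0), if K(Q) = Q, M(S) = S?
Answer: 0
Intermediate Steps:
T(P) = 3/(6 + P²)
(43*(6*T(M(4)) + 0))*K(0 - 3*0) = (43*(6*(3/(6 + 4²)) + 0))*(0 - 3*0) = (43*(6*(3/(6 + 16)) + 0))*(0 + 0) = (43*(6*(3/22) + 0))*0 = (43*(9/11 + 0))*0 = (43*(9/11))*0 = (387/11)*0 = 0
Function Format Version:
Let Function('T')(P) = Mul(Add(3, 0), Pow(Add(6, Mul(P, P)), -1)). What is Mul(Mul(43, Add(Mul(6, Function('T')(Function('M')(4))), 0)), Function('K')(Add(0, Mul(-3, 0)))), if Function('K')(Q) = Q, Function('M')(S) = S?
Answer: 0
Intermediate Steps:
Function('T')(P) = Mul(3, Pow(Add(6, Pow(P, 2)), -1))
Mul(Mul(43, Add(Mul(6, Function('T')(Function('M')(4))), 0)), Function('K')(Add(0, Mul(-3, 0)))) = Mul(Mul(43, Add(Mul(6, Mul(3, Pow(Add(6, Pow(4, 2)), -1))), 0)), Add(0, Mul(-3, 0))) = Mul(Mul(43, Add(Mul(6, Mul(3, Pow(Add(6, 16), -1))), 0)), Add(0, 0)) = Mul(Mul(43, Add(Mul(6, Mul(3, Pow(22, -1))), 0)), 0) = Mul(Mul(43, Add(Mul(6, Mul(3, Rational(1, 22))), 0)), 0) = Mul(Mul(43, Add(Mul(6, Rational(3, 22)), 0)), 0) = Mul(Mul(43, Add(Rational(9, 11), 0)), 0) = Mul(Mul(43, Rational(9, 11)), 0) = Mul(Rational(387, 11), 0) = 0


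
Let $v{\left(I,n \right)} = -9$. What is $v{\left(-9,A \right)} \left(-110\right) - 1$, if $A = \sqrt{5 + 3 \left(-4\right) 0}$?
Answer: $989$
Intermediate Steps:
$A = \sqrt{5}$ ($A = \sqrt{5 - 0} = \sqrt{5 + 0} = \sqrt{5} \approx 2.2361$)
$v{\left(-9,A \right)} \left(-110\right) - 1 = \left(-9\right) \left(-110\right) - 1 = 990 - 1 = 989$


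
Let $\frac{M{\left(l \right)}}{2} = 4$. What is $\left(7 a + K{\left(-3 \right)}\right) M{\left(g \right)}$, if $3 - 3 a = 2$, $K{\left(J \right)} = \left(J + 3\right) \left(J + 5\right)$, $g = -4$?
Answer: $\frac{56}{3} \approx 18.667$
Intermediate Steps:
$M{\left(l \right)} = 8$ ($M{\left(l \right)} = 2 \cdot 4 = 8$)
$K{\left(J \right)} = \left(3 + J\right) \left(5 + J\right)$
$a = \frac{1}{3}$ ($a = 1 - \frac{2}{3} = \frac{1}{3} \approx 0.33333$)
$\left(7 a + K{\left(-3 \right)}\right) M{\left(g \right)} = \left(7 \cdot \frac{1}{3} + \left(15 + \left(-3\right)^{2} + 8 \left(-3\right)\right)\right) 8 = \left(\frac{7}{3} + \left(15 + 9 - 24\right)\right) 8 = \left(\frac{7}{3} + 0\right) 8 = \frac{7}{3} \cdot 8 = \frac{56}{3}$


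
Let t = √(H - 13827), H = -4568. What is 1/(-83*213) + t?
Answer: -1/17679 + I*√18395 ≈ -5.6564e-5 + 135.63*I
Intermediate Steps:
t = I*√18395 (t = √(-4568 - 13827) = √(-18395) = I*√18395 ≈ 135.63*I)
1/(-83*213) + t = 1/(-83*213) + I*√18395 = 1/(-17679) + I*√18395 = -1/17679 + I*√18395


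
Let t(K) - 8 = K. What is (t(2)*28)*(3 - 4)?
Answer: -280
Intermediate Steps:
t(K) = 8 + K
(t(2)*28)*(3 - 4) = ((8 + 2)*28)*(3 - 4) = (10*28)*(-1) = 280*(-1) = -280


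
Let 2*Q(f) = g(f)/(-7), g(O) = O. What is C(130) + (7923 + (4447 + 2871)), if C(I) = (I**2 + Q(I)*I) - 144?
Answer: 215529/7 ≈ 30790.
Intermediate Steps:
Q(f) = -f/14 (Q(f) = (f/(-7))/2 = (f*(-1/7))/2 = (-f/7)/2 = -f/14)
C(I) = -144 + 13*I**2/14 (C(I) = (I**2 + (-I/14)*I) - 144 = (I**2 - I**2/14) - 144 = 13*I**2/14 - 144 = -144 + 13*I**2/14)
C(130) + (7923 + (4447 + 2871)) = (-144 + (13/14)*130**2) + (7923 + (4447 + 2871)) = (-144 + (13/14)*16900) + (7923 + 7318) = (-144 + 109850/7) + 15241 = 108842/7 + 15241 = 215529/7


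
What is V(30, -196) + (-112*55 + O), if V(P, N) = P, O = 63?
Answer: -6067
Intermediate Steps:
V(30, -196) + (-112*55 + O) = 30 + (-112*55 + 63) = 30 + (-6160 + 63) = 30 - 6097 = -6067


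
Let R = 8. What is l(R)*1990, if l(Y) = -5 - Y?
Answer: -25870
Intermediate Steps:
l(R)*1990 = (-5 - 1*8)*1990 = (-5 - 8)*1990 = -13*1990 = -25870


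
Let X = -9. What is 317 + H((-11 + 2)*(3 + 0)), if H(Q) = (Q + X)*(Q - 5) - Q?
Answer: 1496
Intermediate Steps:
H(Q) = -Q + (-9 + Q)*(-5 + Q) (H(Q) = (Q - 9)*(Q - 5) - Q = (-9 + Q)*(-5 + Q) - Q = -Q + (-9 + Q)*(-5 + Q))
317 + H((-11 + 2)*(3 + 0)) = 317 + (45 + ((-11 + 2)*(3 + 0))² - 15*(-11 + 2)*(3 + 0)) = 317 + (45 + (-9*3)² - (-135)*3) = 317 + (45 + (-27)² - 15*(-27)) = 317 + (45 + 729 + 405) = 317 + 1179 = 1496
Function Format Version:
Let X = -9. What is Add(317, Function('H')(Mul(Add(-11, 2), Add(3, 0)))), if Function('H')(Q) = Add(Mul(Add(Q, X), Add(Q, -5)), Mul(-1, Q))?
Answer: 1496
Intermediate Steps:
Function('H')(Q) = Add(Mul(-1, Q), Mul(Add(-9, Q), Add(-5, Q))) (Function('H')(Q) = Add(Mul(Add(Q, -9), Add(Q, -5)), Mul(-1, Q)) = Add(Mul(Add(-9, Q), Add(-5, Q)), Mul(-1, Q)) = Add(Mul(-1, Q), Mul(Add(-9, Q), Add(-5, Q))))
Add(317, Function('H')(Mul(Add(-11, 2), Add(3, 0)))) = Add(317, Add(45, Pow(Mul(Add(-11, 2), Add(3, 0)), 2), Mul(-15, Mul(Add(-11, 2), Add(3, 0))))) = Add(317, Add(45, Pow(Mul(-9, 3), 2), Mul(-15, Mul(-9, 3)))) = Add(317, Add(45, Pow(-27, 2), Mul(-15, -27))) = Add(317, Add(45, 729, 405)) = Add(317, 1179) = 1496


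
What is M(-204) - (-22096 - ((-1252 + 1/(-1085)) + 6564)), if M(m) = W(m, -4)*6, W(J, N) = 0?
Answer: 29737679/1085 ≈ 27408.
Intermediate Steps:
M(m) = 0 (M(m) = 0*6 = 0)
M(-204) - (-22096 - ((-1252 + 1/(-1085)) + 6564)) = 0 - (-22096 - ((-1252 + 1/(-1085)) + 6564)) = 0 - (-22096 - ((-1252 - 1/1085) + 6564)) = 0 - (-22096 - (-1358421/1085 + 6564)) = 0 - (-22096 - 1*5763519/1085) = 0 - (-22096 - 5763519/1085) = 0 - 1*(-29737679/1085) = 0 + 29737679/1085 = 29737679/1085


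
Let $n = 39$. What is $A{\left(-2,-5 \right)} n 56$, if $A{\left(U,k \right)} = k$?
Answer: $-10920$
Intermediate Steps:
$A{\left(-2,-5 \right)} n 56 = \left(-5\right) 39 \cdot 56 = \left(-195\right) 56 = -10920$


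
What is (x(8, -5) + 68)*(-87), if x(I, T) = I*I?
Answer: -11484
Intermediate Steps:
x(I, T) = I**2
(x(8, -5) + 68)*(-87) = (8**2 + 68)*(-87) = (64 + 68)*(-87) = 132*(-87) = -11484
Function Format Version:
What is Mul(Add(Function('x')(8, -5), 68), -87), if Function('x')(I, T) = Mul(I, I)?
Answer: -11484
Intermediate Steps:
Function('x')(I, T) = Pow(I, 2)
Mul(Add(Function('x')(8, -5), 68), -87) = Mul(Add(Pow(8, 2), 68), -87) = Mul(Add(64, 68), -87) = Mul(132, -87) = -11484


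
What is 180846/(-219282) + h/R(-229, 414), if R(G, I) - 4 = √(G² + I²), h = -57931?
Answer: 1722628267/8179986087 - 57931*√223837/223821 ≈ -122.24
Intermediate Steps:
R(G, I) = 4 + √(G² + I²)
180846/(-219282) + h/R(-229, 414) = 180846/(-219282) - 57931/(4 + √((-229)² + 414²)) = 180846*(-1/219282) - 57931/(4 + √(52441 + 171396)) = -30141/36547 - 57931/(4 + √223837)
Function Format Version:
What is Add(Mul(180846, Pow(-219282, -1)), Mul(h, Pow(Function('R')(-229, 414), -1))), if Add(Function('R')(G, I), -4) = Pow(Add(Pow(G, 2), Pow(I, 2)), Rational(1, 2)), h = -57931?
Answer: Add(Rational(1722628267, 8179986087), Mul(Rational(-57931, 223821), Pow(223837, Rational(1, 2)))) ≈ -122.24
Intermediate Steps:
Function('R')(G, I) = Add(4, Pow(Add(Pow(G, 2), Pow(I, 2)), Rational(1, 2)))
Add(Mul(180846, Pow(-219282, -1)), Mul(h, Pow(Function('R')(-229, 414), -1))) = Add(Mul(180846, Pow(-219282, -1)), Mul(-57931, Pow(Add(4, Pow(Add(Pow(-229, 2), Pow(414, 2)), Rational(1, 2))), -1))) = Add(Mul(180846, Rational(-1, 219282)), Mul(-57931, Pow(Add(4, Pow(Add(52441, 171396), Rational(1, 2))), -1))) = Add(Rational(-30141, 36547), Mul(-57931, Pow(Add(4, Pow(223837, Rational(1, 2))), -1)))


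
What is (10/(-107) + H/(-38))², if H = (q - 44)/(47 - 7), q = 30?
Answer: 46936201/6612942400 ≈ 0.0070976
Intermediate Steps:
H = -7/20 (H = (30 - 44)/(47 - 7) = -14/40 = -14*1/40 = -7/20 ≈ -0.35000)
(10/(-107) + H/(-38))² = (10/(-107) - 7/20/(-38))² = (10*(-1/107) - 7/20*(-1/38))² = (-10/107 + 7/760)² = (-6851/81320)² = 46936201/6612942400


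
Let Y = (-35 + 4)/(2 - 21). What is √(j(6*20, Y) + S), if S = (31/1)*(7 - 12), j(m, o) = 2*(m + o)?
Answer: √31863/19 ≈ 9.3949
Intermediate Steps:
Y = 31/19 (Y = -31/(-19) = -31*(-1/19) = 31/19 ≈ 1.6316)
j(m, o) = 2*m + 2*o
S = -155 (S = (31*1)*(-5) = 31*(-5) = -155)
√(j(6*20, Y) + S) = √((2*(6*20) + 2*(31/19)) - 155) = √((2*120 + 62/19) - 155) = √((240 + 62/19) - 155) = √(4622/19 - 155) = √(1677/19) = √31863/19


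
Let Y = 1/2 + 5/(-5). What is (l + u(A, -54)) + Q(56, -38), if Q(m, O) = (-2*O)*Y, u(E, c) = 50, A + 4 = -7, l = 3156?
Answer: 3168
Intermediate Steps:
A = -11 (A = -4 - 7 = -11)
Y = -½ (Y = 1*(½) + 5*(-⅕) = ½ - 1 = -½ ≈ -0.50000)
Q(m, O) = O (Q(m, O) = -2*O*(-½) = O)
(l + u(A, -54)) + Q(56, -38) = (3156 + 50) - 38 = 3206 - 38 = 3168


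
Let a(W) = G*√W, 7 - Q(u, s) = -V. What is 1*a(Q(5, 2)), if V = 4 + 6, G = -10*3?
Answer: -30*√17 ≈ -123.69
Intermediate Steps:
G = -30
V = 10
Q(u, s) = 17 (Q(u, s) = 7 - (-1)*10 = 7 - 1*(-10) = 7 + 10 = 17)
a(W) = -30*√W
1*a(Q(5, 2)) = 1*(-30*√17) = -30*√17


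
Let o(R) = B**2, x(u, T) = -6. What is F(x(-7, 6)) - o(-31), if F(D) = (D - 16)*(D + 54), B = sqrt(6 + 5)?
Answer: -1067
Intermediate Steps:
B = sqrt(11) ≈ 3.3166
F(D) = (-16 + D)*(54 + D)
o(R) = 11 (o(R) = (sqrt(11))**2 = 11)
F(x(-7, 6)) - o(-31) = (-864 + (-6)**2 + 38*(-6)) - 1*11 = (-864 + 36 - 228) - 11 = -1056 - 11 = -1067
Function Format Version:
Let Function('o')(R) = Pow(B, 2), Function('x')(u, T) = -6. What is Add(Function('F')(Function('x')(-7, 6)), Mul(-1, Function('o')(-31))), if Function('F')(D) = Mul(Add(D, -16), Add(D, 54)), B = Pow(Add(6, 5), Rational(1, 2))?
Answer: -1067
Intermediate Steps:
B = Pow(11, Rational(1, 2)) ≈ 3.3166
Function('F')(D) = Mul(Add(-16, D), Add(54, D))
Function('o')(R) = 11 (Function('o')(R) = Pow(Pow(11, Rational(1, 2)), 2) = 11)
Add(Function('F')(Function('x')(-7, 6)), Mul(-1, Function('o')(-31))) = Add(Add(-864, Pow(-6, 2), Mul(38, -6)), Mul(-1, 11)) = Add(Add(-864, 36, -228), -11) = Add(-1056, -11) = -1067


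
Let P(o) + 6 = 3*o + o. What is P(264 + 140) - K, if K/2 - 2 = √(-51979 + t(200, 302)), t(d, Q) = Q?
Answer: 1606 - 2*I*√51677 ≈ 1606.0 - 454.65*I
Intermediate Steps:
P(o) = -6 + 4*o (P(o) = -6 + (3*o + o) = -6 + 4*o)
K = 4 + 2*I*√51677 (K = 4 + 2*√(-51979 + 302) = 4 + 2*√(-51677) = 4 + 2*(I*√51677) = 4 + 2*I*√51677 ≈ 4.0 + 454.65*I)
P(264 + 140) - K = (-6 + 4*(264 + 140)) - (4 + 2*I*√51677) = (-6 + 4*404) + (-4 - 2*I*√51677) = (-6 + 1616) + (-4 - 2*I*√51677) = 1610 + (-4 - 2*I*√51677) = 1606 - 2*I*√51677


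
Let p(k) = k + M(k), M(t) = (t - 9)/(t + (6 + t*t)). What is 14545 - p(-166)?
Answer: 403022731/27396 ≈ 14711.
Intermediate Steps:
M(t) = (-9 + t)/(6 + t + t²) (M(t) = (-9 + t)/(t + (6 + t²)) = (-9 + t)/(6 + t + t²))
p(k) = k + (-9 + k)/(6 + k + k²)
14545 - p(-166) = 14545 - (-9 - 166 - 166*(6 - 166 + (-166)²))/(6 - 166 + (-166)²) = 14545 - (-9 - 166 - 166*(6 - 166 + 27556))/(6 - 166 + 27556) = 14545 - (-9 - 166 - 166*27396)/27396 = 14545 - (-9 - 166 - 4547736)/27396 = 14545 - (-4547911)/27396 = 14545 - 1*(-4547911/27396) = 14545 + 4547911/27396 = 403022731/27396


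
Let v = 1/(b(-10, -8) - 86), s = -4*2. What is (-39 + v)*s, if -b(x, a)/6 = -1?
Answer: 3121/10 ≈ 312.10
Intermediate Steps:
b(x, a) = 6 (b(x, a) = -6*(-1) = 6)
s = -8
v = -1/80 (v = 1/(6 - 86) = 1/(-80) = -1/80 ≈ -0.012500)
(-39 + v)*s = (-39 - 1/80)*(-8) = -3121/80*(-8) = 3121/10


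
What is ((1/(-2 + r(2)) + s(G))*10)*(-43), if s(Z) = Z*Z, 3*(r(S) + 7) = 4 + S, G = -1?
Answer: -2580/7 ≈ -368.57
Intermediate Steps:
r(S) = -17/3 + S/3 (r(S) = -7 + (4 + S)/3 = -7 + (4/3 + S/3) = -17/3 + S/3)
s(Z) = Z²
((1/(-2 + r(2)) + s(G))*10)*(-43) = ((1/(-2 + (-17/3 + (⅓)*2)) + (-1)²)*10)*(-43) = ((1/(-2 + (-17/3 + ⅔)) + 1)*10)*(-43) = ((1/(-2 - 5) + 1)*10)*(-43) = ((1/(-7) + 1)*10)*(-43) = ((-⅐*1 + 1)*10)*(-43) = ((-⅐ + 1)*10)*(-43) = ((6/7)*10)*(-43) = (60/7)*(-43) = -2580/7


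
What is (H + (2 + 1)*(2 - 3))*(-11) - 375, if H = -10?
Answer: -232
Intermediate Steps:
(H + (2 + 1)*(2 - 3))*(-11) - 375 = (-10 + (2 + 1)*(2 - 3))*(-11) - 375 = (-10 + 3*(-1))*(-11) - 375 = (-10 - 3)*(-11) - 375 = -13*(-11) - 375 = 143 - 375 = -232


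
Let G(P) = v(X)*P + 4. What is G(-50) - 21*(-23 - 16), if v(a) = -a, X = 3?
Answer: 973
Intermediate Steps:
G(P) = 4 - 3*P (G(P) = (-1*3)*P + 4 = -3*P + 4 = 4 - 3*P)
G(-50) - 21*(-23 - 16) = (4 - 3*(-50)) - 21*(-23 - 16) = (4 + 150) - 21*(-39) = 154 - 1*(-819) = 154 + 819 = 973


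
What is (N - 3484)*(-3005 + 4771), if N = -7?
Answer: -6165106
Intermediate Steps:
(N - 3484)*(-3005 + 4771) = (-7 - 3484)*(-3005 + 4771) = -3491*1766 = -6165106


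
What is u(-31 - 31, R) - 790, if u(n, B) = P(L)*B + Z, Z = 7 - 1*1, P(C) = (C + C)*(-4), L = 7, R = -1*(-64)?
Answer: -4368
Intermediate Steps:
R = 64
P(C) = -8*C (P(C) = (2*C)*(-4) = -8*C)
Z = 6 (Z = 7 - 1 = 6)
u(n, B) = 6 - 56*B (u(n, B) = (-8*7)*B + 6 = -56*B + 6 = 6 - 56*B)
u(-31 - 31, R) - 790 = (6 - 56*64) - 790 = (6 - 3584) - 790 = -3578 - 790 = -4368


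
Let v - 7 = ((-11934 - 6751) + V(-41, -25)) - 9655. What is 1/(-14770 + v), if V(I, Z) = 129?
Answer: -1/42974 ≈ -2.3270e-5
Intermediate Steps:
v = -28204 (v = 7 + (((-11934 - 6751) + 129) - 9655) = 7 + ((-18685 + 129) - 9655) = 7 + (-18556 - 9655) = 7 - 28211 = -28204)
1/(-14770 + v) = 1/(-14770 - 28204) = 1/(-42974) = -1/42974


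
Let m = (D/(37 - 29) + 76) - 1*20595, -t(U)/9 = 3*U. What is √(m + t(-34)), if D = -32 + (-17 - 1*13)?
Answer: 3*I*√8715/2 ≈ 140.03*I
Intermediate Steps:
D = -62 (D = -32 + (-17 - 13) = -32 - 30 = -62)
t(U) = -27*U
m = -82107/4 (m = (-62/(37 - 29) + 76) - 1*20595 = (-62/8 + 76) - 20595 = (-62*⅛ + 76) - 20595 = (-31/4 + 76) - 20595 = 273/4 - 20595 = -82107/4 ≈ -20527.)
√(m + t(-34)) = √(-82107/4 - 27*(-34)) = √(-82107/4 + 918) = √(-78435/4) = 3*I*√8715/2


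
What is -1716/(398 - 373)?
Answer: -1716/25 ≈ -68.640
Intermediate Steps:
-1716/(398 - 373) = -1716/25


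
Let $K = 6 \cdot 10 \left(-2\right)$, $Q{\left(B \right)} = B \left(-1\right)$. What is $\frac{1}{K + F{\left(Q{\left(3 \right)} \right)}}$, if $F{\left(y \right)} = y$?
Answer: $- \frac{1}{123} \approx -0.0081301$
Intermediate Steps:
$Q{\left(B \right)} = - B$
$K = -120$ ($K = 60 \left(-2\right) = -120$)
$\frac{1}{K + F{\left(Q{\left(3 \right)} \right)}} = \frac{1}{-120 - 3} = \frac{1}{-123} = - \frac{1}{123}$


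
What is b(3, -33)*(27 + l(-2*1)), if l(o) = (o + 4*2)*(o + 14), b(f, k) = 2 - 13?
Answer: -1089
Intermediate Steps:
b(f, k) = -11
l(o) = (8 + o)*(14 + o) (l(o) = (o + 8)*(14 + o) = (8 + o)*(14 + o))
b(3, -33)*(27 + l(-2*1)) = -11*(27 + (112 + (-2*1)² + 22*(-2*1))) = -11*(27 + (112 + (-2)² + 22*(-2))) = -11*(27 + (112 + 4 - 44)) = -11*(27 + 72) = -11*99 = -1089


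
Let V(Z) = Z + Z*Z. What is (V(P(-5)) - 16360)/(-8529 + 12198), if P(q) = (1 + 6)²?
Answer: -13910/3669 ≈ -3.7912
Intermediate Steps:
P(q) = 49 (P(q) = 7² = 49)
V(Z) = Z + Z²
(V(P(-5)) - 16360)/(-8529 + 12198) = (49*(1 + 49) - 16360)/(-8529 + 12198) = (49*50 - 16360)/3669 = (2450 - 16360)*(1/3669) = -13910*1/3669 = -13910/3669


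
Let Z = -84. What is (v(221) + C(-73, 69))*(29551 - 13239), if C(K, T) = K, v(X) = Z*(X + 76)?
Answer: -408142552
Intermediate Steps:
v(X) = -6384 - 84*X (v(X) = -84*(X + 76) = -84*(76 + X) = -6384 - 84*X)
(v(221) + C(-73, 69))*(29551 - 13239) = ((-6384 - 84*221) - 73)*(29551 - 13239) = ((-6384 - 18564) - 73)*16312 = (-24948 - 73)*16312 = -25021*16312 = -408142552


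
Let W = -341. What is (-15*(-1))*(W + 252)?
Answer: -1335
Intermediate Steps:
(-15*(-1))*(W + 252) = (-15*(-1))*(-341 + 252) = 15*(-89) = -1335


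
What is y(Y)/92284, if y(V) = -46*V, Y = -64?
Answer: 736/23071 ≈ 0.031902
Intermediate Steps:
y(Y)/92284 = -46*(-64)/92284 = 2944*(1/92284) = 736/23071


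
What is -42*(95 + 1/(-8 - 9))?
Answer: -67788/17 ≈ -3987.5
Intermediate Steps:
-42*(95 + 1/(-8 - 9)) = -42*(95 + 1/(-17)) = -42*(95 - 1/17) = -42*1614/17 = -67788/17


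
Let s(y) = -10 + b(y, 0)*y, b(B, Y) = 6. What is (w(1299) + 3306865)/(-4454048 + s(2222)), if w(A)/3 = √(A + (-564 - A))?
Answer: -3306865/4440726 - I*√141/740121 ≈ -0.74467 - 1.6044e-5*I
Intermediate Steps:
w(A) = 6*I*√141 (w(A) = 3*√(A + (-564 - A)) = 3*√(-564) = 3*(2*I*√141) = 6*I*√141)
s(y) = -10 + 6*y
(w(1299) + 3306865)/(-4454048 + s(2222)) = (6*I*√141 + 3306865)/(-4454048 + (-10 + 6*2222)) = (3306865 + 6*I*√141)/(-4454048 + (-10 + 13332)) = (3306865 + 6*I*√141)/(-4454048 + 13322) = (3306865 + 6*I*√141)/(-4440726) = (3306865 + 6*I*√141)*(-1/4440726) = -3306865/4440726 - I*√141/740121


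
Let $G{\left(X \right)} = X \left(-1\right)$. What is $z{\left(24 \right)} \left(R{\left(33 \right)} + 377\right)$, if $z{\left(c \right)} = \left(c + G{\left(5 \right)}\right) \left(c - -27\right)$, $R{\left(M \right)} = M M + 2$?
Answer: $1422492$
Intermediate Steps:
$R{\left(M \right)} = 2 + M^{2}$ ($R{\left(M \right)} = M^{2} + 2 = 2 + M^{2}$)
$G{\left(X \right)} = - X$
$z{\left(c \right)} = \left(-5 + c\right) \left(27 + c\right)$ ($z{\left(c \right)} = \left(c - 5\right) \left(c - -27\right) = \left(c - 5\right) \left(c + 27\right) = \left(-5 + c\right) \left(27 + c\right)$)
$z{\left(24 \right)} \left(R{\left(33 \right)} + 377\right) = \left(-135 + 24^{2} + 22 \cdot 24\right) \left(\left(2 + 33^{2}\right) + 377\right) = \left(-135 + 576 + 528\right) \left(\left(2 + 1089\right) + 377\right) = 969 \left(1091 + 377\right) = 969 \cdot 1468 = 1422492$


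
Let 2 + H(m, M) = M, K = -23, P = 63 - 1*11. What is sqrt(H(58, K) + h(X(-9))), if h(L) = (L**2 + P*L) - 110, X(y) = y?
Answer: 3*I*sqrt(58) ≈ 22.847*I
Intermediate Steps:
P = 52 (P = 63 - 11 = 52)
H(m, M) = -2 + M
h(L) = -110 + L**2 + 52*L (h(L) = (L**2 + 52*L) - 110 = -110 + L**2 + 52*L)
sqrt(H(58, K) + h(X(-9))) = sqrt((-2 - 23) + (-110 + (-9)**2 + 52*(-9))) = sqrt(-25 + (-110 + 81 - 468)) = sqrt(-25 - 497) = sqrt(-522) = 3*I*sqrt(58)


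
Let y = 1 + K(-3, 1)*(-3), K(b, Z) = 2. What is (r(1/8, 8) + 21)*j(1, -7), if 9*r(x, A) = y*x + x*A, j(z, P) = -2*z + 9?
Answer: 3535/24 ≈ 147.29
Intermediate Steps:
j(z, P) = 9 - 2*z
y = -5 (y = 1 + 2*(-3) = 1 - 6 = -5)
r(x, A) = -5*x/9 + A*x/9 (r(x, A) = (-5*x + x*A)/9 = (-5*x + A*x)/9 = -5*x/9 + A*x/9)
(r(1/8, 8) + 21)*j(1, -7) = ((⅑)*(-5 + 8)/8 + 21)*(9 - 2*1) = ((⅑)*(⅛)*3 + 21)*(9 - 2) = (1/24 + 21)*7 = (505/24)*7 = 3535/24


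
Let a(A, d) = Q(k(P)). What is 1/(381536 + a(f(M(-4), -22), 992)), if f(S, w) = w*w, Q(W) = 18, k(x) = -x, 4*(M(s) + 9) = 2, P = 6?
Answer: 1/381554 ≈ 2.6209e-6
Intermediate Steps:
M(s) = -17/2 (M(s) = -9 + (1/4)*2 = -9 + 1/2 = -17/2)
f(S, w) = w**2
a(A, d) = 18
1/(381536 + a(f(M(-4), -22), 992)) = 1/(381536 + 18) = 1/381554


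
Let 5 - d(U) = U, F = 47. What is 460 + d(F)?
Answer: 418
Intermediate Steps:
d(U) = 5 - U
460 + d(F) = 460 + (5 - 1*47) = 460 + (5 - 47) = 460 - 42 = 418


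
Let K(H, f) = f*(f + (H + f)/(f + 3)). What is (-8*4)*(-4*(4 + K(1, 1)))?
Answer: 704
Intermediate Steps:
K(H, f) = f*(f + (H + f)/(3 + f))
(-8*4)*(-4*(4 + K(1, 1))) = (-8*4)*(-4*(4 + 1*(1 + 1**2 + 4*1)/(3 + 1))) = -(-128)*(4 + 1*(1 + 1 + 4)/4) = -(-128)*(4 + 1*(1/4)*6) = -(-128)*(4 + 3/2) = -(-128)*11/2 = -32*(-22) = 704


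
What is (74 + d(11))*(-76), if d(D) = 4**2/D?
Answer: -63080/11 ≈ -5734.5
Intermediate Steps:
d(D) = 16/D
(74 + d(11))*(-76) = (74 + 16/11)*(-76) = (830/11)*(-76) = -63080/11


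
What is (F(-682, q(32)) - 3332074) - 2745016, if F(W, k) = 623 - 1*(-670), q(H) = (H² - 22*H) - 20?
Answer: -6075797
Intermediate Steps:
q(H) = -20 + H² - 22*H
F(W, k) = 1293 (F(W, k) = 623 + 670 = 1293)
(F(-682, q(32)) - 3332074) - 2745016 = (1293 - 3332074) - 2745016 = -3330781 - 2745016 = -6075797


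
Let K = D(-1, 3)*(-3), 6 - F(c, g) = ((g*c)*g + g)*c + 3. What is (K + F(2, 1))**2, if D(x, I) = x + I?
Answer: 81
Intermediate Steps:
D(x, I) = I + x
F(c, g) = 3 - c*(g + c*g**2) (F(c, g) = 6 - (((g*c)*g + g)*c + 3) = 6 - (((c*g)*g + g)*c + 3) = 6 - ((c*g**2 + g)*c + 3) = 6 - ((g + c*g**2)*c + 3) = 6 - (c*(g + c*g**2) + 3) = 6 - (3 + c*(g + c*g**2)) = 6 + (-3 - c*(g + c*g**2)) = 3 - c*(g + c*g**2))
K = -6 (K = (3 - 1)*(-3) = 2*(-3) = -6)
(K + F(2, 1))**2 = (-6 + (3 - 1*2*1 - 1*2**2*1**2))**2 = (-6 + (3 - 2 - 1*4*1))**2 = (-6 + (3 - 2 - 4))**2 = (-6 - 3)**2 = (-9)**2 = 81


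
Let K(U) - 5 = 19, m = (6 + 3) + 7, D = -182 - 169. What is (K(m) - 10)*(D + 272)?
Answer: -1106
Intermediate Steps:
D = -351
m = 16 (m = 9 + 7 = 16)
K(U) = 24 (K(U) = 5 + 19 = 24)
(K(m) - 10)*(D + 272) = (24 - 10)*(-351 + 272) = 14*(-79) = -1106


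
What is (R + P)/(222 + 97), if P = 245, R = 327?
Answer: 52/29 ≈ 1.7931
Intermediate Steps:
(R + P)/(222 + 97) = (327 + 245)/(222 + 97) = 572/319 = 572*(1/319) = 52/29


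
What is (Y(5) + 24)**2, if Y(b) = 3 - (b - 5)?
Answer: 729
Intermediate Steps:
Y(b) = 8 - b (Y(b) = 3 - (-5 + b) = 3 + (5 - b) = 8 - b)
(Y(5) + 24)**2 = ((8 - 1*5) + 24)**2 = ((8 - 5) + 24)**2 = (3 + 24)**2 = 27**2 = 729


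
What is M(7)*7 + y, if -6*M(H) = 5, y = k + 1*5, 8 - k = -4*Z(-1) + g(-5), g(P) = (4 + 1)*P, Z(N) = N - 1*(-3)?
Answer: 241/6 ≈ 40.167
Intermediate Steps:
Z(N) = 3 + N (Z(N) = N + 3 = 3 + N)
g(P) = 5*P
k = 41 (k = 8 - (-4*(3 - 1) + 5*(-5)) = 8 - (-4*2 - 25) = 8 - (-8 - 25) = 8 - 1*(-33) = 8 + 33 = 41)
y = 46 (y = 41 + 1*5 = 41 + 5 = 46)
M(H) = -⅚ (M(H) = -⅙*5 = -⅚)
M(7)*7 + y = -⅚*7 + 46 = -35/6 + 46 = 241/6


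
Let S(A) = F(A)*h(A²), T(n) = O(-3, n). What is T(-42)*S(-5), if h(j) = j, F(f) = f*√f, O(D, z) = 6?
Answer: -750*I*√5 ≈ -1677.1*I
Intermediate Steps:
F(f) = f^(3/2)
T(n) = 6
S(A) = A^(7/2) (S(A) = A^(3/2)*A² = A^(7/2))
T(-42)*S(-5) = 6*(-5)^(7/2) = 6*(-125*I*√5) = -750*I*√5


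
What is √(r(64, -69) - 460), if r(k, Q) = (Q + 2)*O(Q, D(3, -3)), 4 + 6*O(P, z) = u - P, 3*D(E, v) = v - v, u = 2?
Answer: I*√43494/6 ≈ 34.759*I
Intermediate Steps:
D(E, v) = 0 (D(E, v) = (v - v)/3 = (⅓)*0 = 0)
O(P, z) = -⅓ - P/6 (O(P, z) = -⅔ + (2 - P)/6 = -⅔ + (⅓ - P/6) = -⅓ - P/6)
r(k, Q) = (2 + Q)*(-⅓ - Q/6) (r(k, Q) = (Q + 2)*(-⅓ - Q/6) = (2 + Q)*(-⅓ - Q/6))
√(r(64, -69) - 460) = √(-(2 - 69)²/6 - 460) = √(-⅙*(-67)² - 460) = √(-⅙*4489 - 460) = √(-4489/6 - 460) = √(-7249/6) = I*√43494/6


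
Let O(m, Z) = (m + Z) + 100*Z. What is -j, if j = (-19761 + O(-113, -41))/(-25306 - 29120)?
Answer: -8005/18142 ≈ -0.44124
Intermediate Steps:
O(m, Z) = m + 101*Z (O(m, Z) = (Z + m) + 100*Z = m + 101*Z)
j = 8005/18142 (j = (-19761 + (-113 + 101*(-41)))/(-25306 - 29120) = (-19761 + (-113 - 4141))/(-54426) = (-19761 - 4254)*(-1/54426) = -24015*(-1/54426) = 8005/18142 ≈ 0.44124)
-j = -1*8005/18142 = -8005/18142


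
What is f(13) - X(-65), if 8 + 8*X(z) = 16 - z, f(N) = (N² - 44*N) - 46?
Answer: -3665/8 ≈ -458.13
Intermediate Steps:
f(N) = -46 + N² - 44*N
X(z) = 1 - z/8 (X(z) = -1 + (16 - z)/8 = -1 + (2 - z/8) = 1 - z/8)
f(13) - X(-65) = (-46 + 13² - 44*13) - (1 - ⅛*(-65)) = (-46 + 169 - 572) - (1 + 65/8) = -449 - 1*73/8 = -449 - 73/8 = -3665/8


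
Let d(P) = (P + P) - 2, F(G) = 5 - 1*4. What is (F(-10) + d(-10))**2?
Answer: 441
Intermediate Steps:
F(G) = 1 (F(G) = 5 - 4 = 1)
d(P) = -2 + 2*P (d(P) = 2*P - 2 = -2 + 2*P)
(F(-10) + d(-10))**2 = (1 + (-2 + 2*(-10)))**2 = (1 + (-2 - 20))**2 = (1 - 22)**2 = (-21)**2 = 441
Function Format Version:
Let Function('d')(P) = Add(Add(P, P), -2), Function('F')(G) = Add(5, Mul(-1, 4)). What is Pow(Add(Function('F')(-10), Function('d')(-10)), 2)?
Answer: 441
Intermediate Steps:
Function('F')(G) = 1 (Function('F')(G) = Add(5, -4) = 1)
Function('d')(P) = Add(-2, Mul(2, P)) (Function('d')(P) = Add(Mul(2, P), -2) = Add(-2, Mul(2, P)))
Pow(Add(Function('F')(-10), Function('d')(-10)), 2) = Pow(Add(1, Add(-2, Mul(2, -10))), 2) = Pow(Add(1, Add(-2, -20)), 2) = Pow(Add(1, -22), 2) = Pow(-21, 2) = 441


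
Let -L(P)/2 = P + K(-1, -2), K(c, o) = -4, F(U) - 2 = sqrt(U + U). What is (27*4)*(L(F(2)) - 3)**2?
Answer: 972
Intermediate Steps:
F(U) = 2 + sqrt(2)*sqrt(U) (F(U) = 2 + sqrt(U + U) = 2 + sqrt(2*U) = 2 + sqrt(2)*sqrt(U))
L(P) = 8 - 2*P (L(P) = -2*(P - 4) = -2*(-4 + P) = 8 - 2*P)
(27*4)*(L(F(2)) - 3)**2 = (27*4)*((8 - 2*(2 + sqrt(2)*sqrt(2))) - 3)**2 = 108*((8 - 2*(2 + 2)) - 3)**2 = 108*((8 - 2*4) - 3)**2 = 108*((8 - 8) - 3)**2 = 108*(0 - 3)**2 = 108*(-3)**2 = 108*9 = 972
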